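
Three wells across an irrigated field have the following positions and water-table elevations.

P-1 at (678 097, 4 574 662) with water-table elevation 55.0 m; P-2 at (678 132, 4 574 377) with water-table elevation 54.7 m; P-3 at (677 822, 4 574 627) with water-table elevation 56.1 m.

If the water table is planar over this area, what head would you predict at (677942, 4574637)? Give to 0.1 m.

Taking P-1 as reference: P-2−P-1 = (35, -285, -0.3); P-3−P-1 = (-275, -35, +1.1).
Determinant of the coordinate differences = 35·(-35) − (-275)·(-285) = -79600.
∂h/∂x = [(-0.3)·(-35) − (+1.1)·(-285)] / -79600 = -0.004070
∂h/∂y = [35·(+1.1) − (-275)·(-0.3)] / -79600 = +0.0005528
h(677942, 4574637) = 55.0 + (-0.004070)·(-155) + (+0.0005528)·(-25) = 55.0 +0.631 -0.014 = 55.617 m.

55.6 m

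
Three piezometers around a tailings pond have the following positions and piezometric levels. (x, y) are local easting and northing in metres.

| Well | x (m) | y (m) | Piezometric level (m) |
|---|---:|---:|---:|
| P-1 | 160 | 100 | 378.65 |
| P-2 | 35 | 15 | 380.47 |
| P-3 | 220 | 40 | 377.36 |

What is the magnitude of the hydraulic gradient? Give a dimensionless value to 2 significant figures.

Differences from P-1: to P-2 (Δx, Δy, Δh) = (-125, -85, +1.82); to P-3 = (60, -60, -1.29).
Determinant of the coordinate differences = (-125)·(-60) − 60·(-85) = 12600.
∂h/∂x = [(+1.82)·(-60) − (-1.29)·(-85)] / 12600 = -0.01737
∂h/∂y = [(-125)·(-1.29) − 60·(+1.82)] / 12600 = +0.004131
|∇h| = √(-0.01737² + 0.004131²) = 0.01785

0.018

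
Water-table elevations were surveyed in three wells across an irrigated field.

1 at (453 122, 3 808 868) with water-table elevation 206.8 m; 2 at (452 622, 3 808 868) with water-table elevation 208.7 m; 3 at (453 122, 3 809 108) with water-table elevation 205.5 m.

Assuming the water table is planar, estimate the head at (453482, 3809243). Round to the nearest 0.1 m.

203.4 m

∂h/∂x = (208.7 − 206.8) / (452622 − 453122) = -0.003800
∂h/∂y = (205.5 − 206.8) / (3809108 − 3808868) = -0.005417
h(453482, 3809243) = 206.8 + (-0.003800)·(360) + (-0.005417)·(375) = 206.8 -1.368 -2.031 = 203.401 m.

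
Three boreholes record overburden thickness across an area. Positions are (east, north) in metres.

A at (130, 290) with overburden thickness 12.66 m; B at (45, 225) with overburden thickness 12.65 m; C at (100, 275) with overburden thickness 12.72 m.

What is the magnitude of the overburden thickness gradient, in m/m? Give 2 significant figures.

0.010 m/m

Taking A as reference: B−A = (-85, -65, -0.01); C−A = (-30, -15, +0.06).
Determinant of the coordinate differences = (-85)·(-15) − (-30)·(-65) = -675.
∂d/∂x = [(-0.01)·(-15) − (+0.06)·(-65)] / -675 = -0.006000
∂d/∂y = [(-85)·(+0.06) − (-30)·(-0.01)] / -675 = +0.008000
|∇f| = √(-0.006000² + 0.008000²) = 0.01 m/m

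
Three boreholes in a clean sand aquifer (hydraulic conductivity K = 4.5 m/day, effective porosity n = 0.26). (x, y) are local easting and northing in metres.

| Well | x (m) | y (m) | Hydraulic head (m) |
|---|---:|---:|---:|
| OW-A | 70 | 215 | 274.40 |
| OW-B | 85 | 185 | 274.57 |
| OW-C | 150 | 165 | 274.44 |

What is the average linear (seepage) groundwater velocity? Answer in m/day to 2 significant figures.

Taking OW-A as reference: OW-B−OW-A = (15, -30, +0.17); OW-C−OW-A = (80, -50, +0.04).
Determinant of the coordinate differences = 15·(-50) − 80·(-30) = 1650.
∂h/∂x = [(+0.17)·(-50) − (+0.04)·(-30)] / 1650 = -0.004424
∂h/∂y = [15·(+0.04) − 80·(+0.17)] / 1650 = -0.007879
|∇h| = √(-0.004424² + -0.007879²) = 0.009036
Seepage velocity v = K·i/n = 4.5 × 0.009036 / 0.26 = 0.1564 m/day.

0.16 m/day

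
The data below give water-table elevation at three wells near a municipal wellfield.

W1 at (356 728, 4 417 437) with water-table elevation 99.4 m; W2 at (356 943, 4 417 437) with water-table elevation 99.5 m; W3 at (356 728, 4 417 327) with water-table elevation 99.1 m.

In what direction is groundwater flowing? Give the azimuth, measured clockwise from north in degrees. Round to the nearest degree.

190°

∂h/∂x = (99.5 − 99.4) / (356943 − 356728) = +0.0004651
∂h/∂y = (99.1 − 99.4) / (4417327 − 4417437) = +0.002727
Flow direction (−∇h) has components (-0.0004651 E, -0.002727 N).
Azimuth = atan2(E, N) = atan2(-0.0004651, -0.002727) = 189.7° ≈ 190°.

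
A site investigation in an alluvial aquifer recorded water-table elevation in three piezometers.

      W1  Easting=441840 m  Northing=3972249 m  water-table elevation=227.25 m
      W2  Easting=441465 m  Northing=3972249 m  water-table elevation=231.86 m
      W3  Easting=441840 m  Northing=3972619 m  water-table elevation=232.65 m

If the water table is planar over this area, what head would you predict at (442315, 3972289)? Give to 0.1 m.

222.0 m

∂h/∂x = (231.86 − 227.25) / (441465 − 441840) = -0.01229
∂h/∂y = (232.65 − 227.25) / (3972619 − 3972249) = +0.01459
h(442315, 3972289) = 227.25 + (-0.01229)·(475) + (+0.01459)·(40) = 227.25 -5.839 +0.584 = 221.994 m.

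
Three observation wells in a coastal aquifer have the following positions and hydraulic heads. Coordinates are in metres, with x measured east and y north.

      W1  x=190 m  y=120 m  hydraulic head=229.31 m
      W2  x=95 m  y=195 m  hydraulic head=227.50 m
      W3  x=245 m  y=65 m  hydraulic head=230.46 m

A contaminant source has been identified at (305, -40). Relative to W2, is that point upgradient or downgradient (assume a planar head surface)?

upgradient

Taking W1 as reference: W2−W1 = (-95, 75, -1.81); W3−W1 = (55, -55, +1.15).
Solve a·Δx + b·Δy = Δh: det = (-95)·(-55) − 55·75 = 1100.
∂h/∂x = [(-1.81)·(-55) − (+1.15)·75] / 1100 = +0.01209
∂h/∂y = [(-95)·(+1.15) − 55·(-1.81)] / 1100 = -0.008818
Head at (305, -40) = 229.31 + (+0.01209)·(115) + (-0.008818)·(-160) = 232.11 m.
That is higher than the 227.50 m at W2, so the point is upgradient.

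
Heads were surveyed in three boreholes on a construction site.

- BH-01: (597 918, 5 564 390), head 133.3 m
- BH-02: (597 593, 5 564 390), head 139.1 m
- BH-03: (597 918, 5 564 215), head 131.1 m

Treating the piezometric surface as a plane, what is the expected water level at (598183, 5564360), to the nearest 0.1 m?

∂h/∂x = (139.1 − 133.3) / (597593 − 597918) = -0.01785
∂h/∂y = (131.1 − 133.3) / (5564215 − 5564390) = +0.01257
h(598183, 5564360) = 133.3 + (-0.01785)·(265) + (+0.01257)·(-30) = 133.3 -4.729 -0.377 = 128.194 m.

128.2 m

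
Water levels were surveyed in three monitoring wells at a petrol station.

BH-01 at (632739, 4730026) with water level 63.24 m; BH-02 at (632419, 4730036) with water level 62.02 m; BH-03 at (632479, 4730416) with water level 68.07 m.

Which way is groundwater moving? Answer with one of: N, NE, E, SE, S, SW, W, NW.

S

Three-point gradient (reference BH-01): Δ to BH-02 = (-320, 10, -1.22), Δ to BH-03 = (-260, 390, +4.83).
∂h/∂x = +0.004289, ∂h/∂y = +0.01524 (det = -122200).
Flow = −∇h = (-0.004289 east, -0.01524 north), which points south.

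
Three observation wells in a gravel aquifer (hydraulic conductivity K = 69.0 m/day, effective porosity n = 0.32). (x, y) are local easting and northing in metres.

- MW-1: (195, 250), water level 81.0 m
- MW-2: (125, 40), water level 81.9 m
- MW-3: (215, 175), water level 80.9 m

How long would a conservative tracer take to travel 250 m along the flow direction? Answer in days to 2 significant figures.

120 days

With h = a·x + b·y + c and MW-1 as origin, the differences give:
  (-70)·a + (-210)·b = +0.9
  20·a + (-75)·b = -0.1
Eliminate b (×(-75) and ×(-210), subtract): 9450·a = -88.50 → a = ∂h/∂x = -0.009365
Back-substitute: b = ∂h/∂y = -0.001164.
|∇h| = √(-0.009365² + -0.001164²) = 0.009437
Seepage velocity v = K·i/n = 69.0 × 0.009437 / 0.32 = 2.035 m/day.
t = 250 / 2.035 = 122.9 days.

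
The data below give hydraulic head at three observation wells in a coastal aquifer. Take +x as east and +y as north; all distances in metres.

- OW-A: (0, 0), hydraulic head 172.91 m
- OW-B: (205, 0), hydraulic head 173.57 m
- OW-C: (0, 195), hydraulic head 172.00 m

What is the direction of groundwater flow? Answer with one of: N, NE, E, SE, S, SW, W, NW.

∂h/∂x = (173.57 − 172.91) / (205 − 0) = +0.003220
∂h/∂y = (172.00 − 172.91) / (195 − 0) = -0.004667
Flow = −∇h = (-0.003220 east, +0.004667 north), which points northwest.

NW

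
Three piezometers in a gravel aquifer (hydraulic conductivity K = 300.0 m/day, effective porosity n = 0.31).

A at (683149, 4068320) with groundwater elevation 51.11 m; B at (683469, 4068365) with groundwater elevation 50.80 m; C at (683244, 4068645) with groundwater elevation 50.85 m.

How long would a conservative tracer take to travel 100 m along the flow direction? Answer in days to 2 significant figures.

99 days

With h = a·x + b·y + c and A as origin, the differences give:
  320·a + 45·b = -0.31
  95·a + 325·b = -0.26
Eliminate b (×325 and ×45, subtract): 99725·a = -89.050 → a = ∂h/∂x = -0.0008930
Back-substitute: b = ∂h/∂y = -0.0005390.
|∇h| = √(-0.0008930² + -0.0005390²) = 0.001043
Seepage velocity v = K·i/n = 300.0 × 0.001043 / 0.31 = 1.009 m/day.
t = 100 / 1.009 = 99.11 days.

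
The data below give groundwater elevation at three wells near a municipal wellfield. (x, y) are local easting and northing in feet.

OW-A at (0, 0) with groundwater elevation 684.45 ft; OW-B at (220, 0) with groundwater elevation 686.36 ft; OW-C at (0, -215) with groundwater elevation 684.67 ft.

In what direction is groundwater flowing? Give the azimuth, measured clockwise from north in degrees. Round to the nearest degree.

∂h/∂x = (686.36 − 684.45) / (220 − 0) = +0.008682
∂h/∂y = (684.67 − 684.45) / (-215 − 0) = -0.001023
Flow direction (−∇h) has components (-0.008682 E, +0.001023 N).
Azimuth = atan2(E, N) = atan2(-0.008682, +0.001023) = 276.7° ≈ 277°.

277°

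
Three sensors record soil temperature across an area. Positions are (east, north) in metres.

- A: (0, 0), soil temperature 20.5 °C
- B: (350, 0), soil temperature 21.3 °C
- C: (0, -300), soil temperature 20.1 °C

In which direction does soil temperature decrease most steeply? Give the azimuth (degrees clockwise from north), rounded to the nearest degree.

240°

∂T/∂x = (21.3 − 20.5) / (350 − 0) = +0.002286
∂T/∂y = (20.1 − 20.5) / (-300 − 0) = +0.001333
Steepest decrease is along −∇f: components (-0.002286 E, -0.001333 N).
Azimuth = atan2(-0.002286, -0.001333) = 239.7° ≈ 240°.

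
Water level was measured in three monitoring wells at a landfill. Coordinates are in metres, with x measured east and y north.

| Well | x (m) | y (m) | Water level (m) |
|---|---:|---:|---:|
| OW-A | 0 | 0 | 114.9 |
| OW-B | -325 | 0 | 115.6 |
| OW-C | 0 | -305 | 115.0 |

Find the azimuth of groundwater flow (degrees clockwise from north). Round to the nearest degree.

∂h/∂x = (115.6 − 114.9) / (-325 − 0) = -0.002154
∂h/∂y = (115.0 − 114.9) / (-305 − 0) = -0.0003279
Flow direction (−∇h) has components (+0.002154 E, +0.0003279 N).
Azimuth = atan2(E, N) = atan2(+0.002154, +0.0003279) = 81.3° ≈ 081°.

081°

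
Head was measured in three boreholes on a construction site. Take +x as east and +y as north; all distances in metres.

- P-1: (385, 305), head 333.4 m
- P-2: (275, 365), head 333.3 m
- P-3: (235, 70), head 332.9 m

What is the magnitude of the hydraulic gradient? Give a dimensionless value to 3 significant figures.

Differences from P-1: to P-2 (Δx, Δy, Δh) = (-110, 60, -0.1); to P-3 = (-150, -235, -0.5).
Determinant of the coordinate differences = (-110)·(-235) − (-150)·60 = 34850.
∂h/∂x = [(-0.1)·(-235) − (-0.5)·60] / 34850 = +0.001535
∂h/∂y = [(-110)·(-0.5) − (-150)·(-0.1)] / 34850 = +0.001148
|∇h| = √(0.001535² + 0.001148²) = 0.001917

0.00192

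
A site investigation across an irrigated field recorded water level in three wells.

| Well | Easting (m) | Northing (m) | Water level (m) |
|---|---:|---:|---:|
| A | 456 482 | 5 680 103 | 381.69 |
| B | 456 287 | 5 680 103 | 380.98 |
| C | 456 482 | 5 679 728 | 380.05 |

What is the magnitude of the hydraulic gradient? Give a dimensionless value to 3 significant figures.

∂h/∂x = (380.98 − 381.69) / (456287 − 456482) = +0.003641
∂h/∂y = (380.05 − 381.69) / (5679728 − 5680103) = +0.004373
|∇h| = √(0.003641² + 0.004373²) = 0.00569

0.00569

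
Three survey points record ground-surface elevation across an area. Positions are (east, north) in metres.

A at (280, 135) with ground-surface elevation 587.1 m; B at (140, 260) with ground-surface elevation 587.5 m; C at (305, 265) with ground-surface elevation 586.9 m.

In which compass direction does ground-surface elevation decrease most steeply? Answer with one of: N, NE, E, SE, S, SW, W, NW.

E

Three-point gradient (reference A): Δ to B = (-140, 125, +0.4), Δ to C = (25, 130, -0.2).
∂z/∂x = -0.003611, ∂z/∂y = -0.0008441 (det = -21325).
Steepest decrease is along −∇f = (+0.003611 E, +0.0008441 N) → east.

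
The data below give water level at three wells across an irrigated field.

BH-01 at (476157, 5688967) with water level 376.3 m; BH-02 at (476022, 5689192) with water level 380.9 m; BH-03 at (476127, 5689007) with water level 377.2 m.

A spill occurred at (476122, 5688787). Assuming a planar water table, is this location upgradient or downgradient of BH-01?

downgradient

Differences from BH-01: to BH-02 (Δx, Δy, Δh) = (-135, 225, +4.6); to BH-03 = (-30, 40, +0.9).
Determinant of the coordinate differences = (-135)·40 − (-30)·225 = 1350.
∂h/∂x = [(+4.6)·40 − (+0.9)·225] / 1350 = -0.01370
∂h/∂y = [(-135)·(+0.9) − (-30)·(+4.6)] / 1350 = +0.01222
Head at (476122, 5688787) = 376.3 + (-0.01370)·(-35) + (+0.01222)·(-180) = 374.58 m.
That is lower than the 376.3 m at BH-01, so the point is downgradient.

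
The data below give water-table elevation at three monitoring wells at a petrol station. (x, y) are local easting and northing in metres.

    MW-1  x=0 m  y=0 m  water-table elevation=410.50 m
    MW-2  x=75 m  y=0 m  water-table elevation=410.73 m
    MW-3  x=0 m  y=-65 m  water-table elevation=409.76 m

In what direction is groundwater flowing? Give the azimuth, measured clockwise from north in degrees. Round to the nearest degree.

∂h/∂x = (410.73 − 410.50) / (75 − 0) = +0.003067
∂h/∂y = (409.76 − 410.50) / (-65 − 0) = +0.01138
Flow direction (−∇h) has components (-0.003067 E, -0.01138 N).
Azimuth = atan2(E, N) = atan2(-0.003067, -0.01138) = 195.1° ≈ 195°.

195°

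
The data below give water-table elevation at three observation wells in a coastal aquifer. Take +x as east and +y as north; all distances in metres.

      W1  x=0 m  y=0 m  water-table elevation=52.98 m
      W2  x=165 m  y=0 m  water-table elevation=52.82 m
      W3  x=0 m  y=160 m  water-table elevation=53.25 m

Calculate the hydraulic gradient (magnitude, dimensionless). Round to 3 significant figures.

∂h/∂x = (52.82 − 52.98) / (165 − 0) = -0.0009697
∂h/∂y = (53.25 − 52.98) / (160 − 0) = +0.001688
|∇h| = √(-0.0009697² + 0.001688²) = 0.001947

0.00195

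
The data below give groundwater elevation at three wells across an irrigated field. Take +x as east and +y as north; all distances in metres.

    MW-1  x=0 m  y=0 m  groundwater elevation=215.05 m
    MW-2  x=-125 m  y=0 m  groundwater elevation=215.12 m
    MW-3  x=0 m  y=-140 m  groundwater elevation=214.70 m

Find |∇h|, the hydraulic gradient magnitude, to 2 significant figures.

∂h/∂x = (215.12 − 215.05) / (-125 − 0) = -0.0005600
∂h/∂y = (214.70 − 215.05) / (-140 − 0) = +0.002500
|∇h| = √(-0.0005600² + 0.002500²) = 0.002562

0.0026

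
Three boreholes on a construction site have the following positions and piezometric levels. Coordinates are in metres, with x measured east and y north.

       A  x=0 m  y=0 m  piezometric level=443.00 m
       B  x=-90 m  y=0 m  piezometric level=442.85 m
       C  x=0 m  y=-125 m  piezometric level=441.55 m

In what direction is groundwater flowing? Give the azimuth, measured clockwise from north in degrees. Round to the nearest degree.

188°

∂h/∂x = (442.85 − 443.00) / (-90 − 0) = +0.001667
∂h/∂y = (441.55 − 443.00) / (-125 − 0) = +0.01160
Flow direction (−∇h) has components (-0.001667 E, -0.01160 N).
Azimuth = atan2(E, N) = atan2(-0.001667, -0.01160) = 188.2° ≈ 188°.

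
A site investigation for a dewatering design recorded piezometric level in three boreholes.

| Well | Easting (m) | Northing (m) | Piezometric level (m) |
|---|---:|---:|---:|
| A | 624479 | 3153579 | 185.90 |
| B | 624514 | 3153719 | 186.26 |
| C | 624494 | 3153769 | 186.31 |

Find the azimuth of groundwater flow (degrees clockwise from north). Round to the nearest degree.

231°

Taking A as reference: B−A = (35, 140, +0.36); C−A = (15, 190, +0.41).
Solve a·Δx + b·Δy = Δh: det = 35·190 − 15·140 = 4550.
∂h/∂x = [(+0.36)·190 − (+0.41)·140] / 4550 = +0.002418
∂h/∂y = [35·(+0.41) − 15·(+0.36)] / 4550 = +0.001967
Flow direction (−∇h) has components (-0.002418 E, -0.001967 N).
Azimuth = atan2(E, N) = atan2(-0.002418, -0.001967) = 230.9° ≈ 231°.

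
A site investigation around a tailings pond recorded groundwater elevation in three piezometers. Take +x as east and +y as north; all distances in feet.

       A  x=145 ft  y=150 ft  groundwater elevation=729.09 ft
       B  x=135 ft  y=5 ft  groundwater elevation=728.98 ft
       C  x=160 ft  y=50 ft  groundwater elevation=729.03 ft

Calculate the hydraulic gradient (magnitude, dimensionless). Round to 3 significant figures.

0.00101

With h = a·x + b·y + c and A as origin, the differences give:
  (-10)·a + (-145)·b = -0.11
  15·a + (-100)·b = -0.06
Eliminate b (×(-100) and ×(-145), subtract): 3175·a = 2.300 → a = ∂h/∂x = +0.0007244
Back-substitute: b = ∂h/∂y = +0.0007087.
|∇h| = √(0.0007244² + 0.0007087²) = 0.001013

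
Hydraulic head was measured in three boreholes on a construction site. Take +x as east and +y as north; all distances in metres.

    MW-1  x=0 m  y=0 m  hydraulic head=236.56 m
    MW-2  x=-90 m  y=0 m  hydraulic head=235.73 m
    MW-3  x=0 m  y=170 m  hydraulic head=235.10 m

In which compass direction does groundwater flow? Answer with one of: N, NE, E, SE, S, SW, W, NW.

∂h/∂x = (235.73 − 236.56) / (-90 − 0) = +0.009222
∂h/∂y = (235.10 − 236.56) / (170 − 0) = -0.008588
Flow = −∇h = (-0.009222 east, +0.008588 north), which points northwest.

NW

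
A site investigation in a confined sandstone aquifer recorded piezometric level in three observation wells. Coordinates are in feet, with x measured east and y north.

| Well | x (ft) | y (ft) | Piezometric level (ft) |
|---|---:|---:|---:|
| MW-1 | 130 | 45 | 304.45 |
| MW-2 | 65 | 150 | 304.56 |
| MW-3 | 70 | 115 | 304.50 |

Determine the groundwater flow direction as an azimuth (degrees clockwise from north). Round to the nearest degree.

216°

Differences from MW-1: to MW-2 (Δx, Δy, Δh) = (-65, 105, +0.11); to MW-3 = (-60, 70, +0.05).
Solve a·Δx + b·Δy = Δh: det = (-65)·70 − (-60)·105 = 1750.
∂h/∂x = [(+0.11)·70 − (+0.05)·105] / 1750 = +0.001400
∂h/∂y = [(-65)·(+0.05) − (-60)·(+0.11)] / 1750 = +0.001914
Flow direction (−∇h) has components (-0.001400 E, -0.001914 N).
Azimuth = atan2(E, N) = atan2(-0.001400, -0.001914) = 216.2° ≈ 216°.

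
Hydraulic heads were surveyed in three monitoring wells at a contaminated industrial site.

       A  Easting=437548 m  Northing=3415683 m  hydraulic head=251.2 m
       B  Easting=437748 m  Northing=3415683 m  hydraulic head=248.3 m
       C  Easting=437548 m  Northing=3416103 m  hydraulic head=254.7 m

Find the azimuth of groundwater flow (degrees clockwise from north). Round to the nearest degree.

120°

∂h/∂x = (248.3 − 251.2) / (437748 − 437548) = -0.01450
∂h/∂y = (254.7 − 251.2) / (3416103 − 3415683) = +0.008333
Flow direction (−∇h) has components (+0.01450 E, -0.008333 N).
Azimuth = atan2(E, N) = atan2(+0.01450, -0.008333) = 119.9° ≈ 120°.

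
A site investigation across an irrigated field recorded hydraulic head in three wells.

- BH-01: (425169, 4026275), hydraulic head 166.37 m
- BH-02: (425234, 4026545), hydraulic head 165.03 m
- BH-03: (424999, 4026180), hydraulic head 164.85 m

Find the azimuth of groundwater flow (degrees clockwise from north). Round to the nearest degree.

Differences from BH-01: to BH-02 (Δx, Δy, Δh) = (65, 270, -1.34); to BH-03 = (-170, -95, -1.52).
Determinant of the coordinate differences = 65·(-95) − (-170)·270 = 39725.
∂h/∂x = [(-1.34)·(-95) − (-1.52)·270] / 39725 = +0.01354
∂h/∂y = [65·(-1.52) − (-170)·(-1.34)] / 39725 = -0.008222
Flow direction (−∇h) has components (-0.01354 E, +0.008222 N).
Azimuth = atan2(E, N) = atan2(-0.01354, +0.008222) = 301.3° ≈ 301°.

301°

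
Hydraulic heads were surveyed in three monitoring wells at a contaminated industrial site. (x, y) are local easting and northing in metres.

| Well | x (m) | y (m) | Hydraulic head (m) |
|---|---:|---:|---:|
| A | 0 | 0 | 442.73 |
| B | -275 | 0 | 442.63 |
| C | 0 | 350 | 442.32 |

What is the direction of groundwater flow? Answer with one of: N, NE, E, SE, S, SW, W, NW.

N

∂h/∂x = (442.63 − 442.73) / (-275 − 0) = +0.0003636
∂h/∂y = (442.32 − 442.73) / (350 − 0) = -0.001171
Flow = −∇h = (-0.0003636 east, +0.001171 north), which points north.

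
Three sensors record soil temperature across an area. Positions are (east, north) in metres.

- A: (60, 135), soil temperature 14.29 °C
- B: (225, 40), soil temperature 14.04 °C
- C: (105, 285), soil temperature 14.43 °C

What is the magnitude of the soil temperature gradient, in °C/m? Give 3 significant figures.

0.00145 °C/m

Differences from A: to B (Δx, Δy, Δh) = (165, -95, -0.25); to C = (45, 150, +0.14).
Solve a·Δx + b·Δy = ΔT: det = 165·150 − 45·(-95) = 29025.
∂T/∂x = [(-0.25)·150 − (+0.14)·(-95)] / 29025 = -0.0008338
∂T/∂y = [165·(+0.14) − 45·(-0.25)] / 29025 = +0.001183
|∇f| = √(-0.0008338² + 0.001183²) = 0.001447 °C/m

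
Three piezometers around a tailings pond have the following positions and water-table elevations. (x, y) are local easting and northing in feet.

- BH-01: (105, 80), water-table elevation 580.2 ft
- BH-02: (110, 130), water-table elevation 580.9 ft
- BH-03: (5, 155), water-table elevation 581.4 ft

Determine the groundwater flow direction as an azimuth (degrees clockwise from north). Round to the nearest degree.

174°

Differences from BH-01: to BH-02 (Δx, Δy, Δh) = (5, 50, +0.7); to BH-03 = (-100, 75, +1.2).
Solve a·Δx + b·Δy = Δh: det = 5·75 − (-100)·50 = 5375.
∂h/∂x = [(+0.7)·75 − (+1.2)·50] / 5375 = -0.001395
∂h/∂y = [5·(+1.2) − (-100)·(+0.7)] / 5375 = +0.01414
Flow direction (−∇h) has components (+0.001395 E, -0.01414 N).
Azimuth = atan2(E, N) = atan2(+0.001395, -0.01414) = 174.4° ≈ 174°.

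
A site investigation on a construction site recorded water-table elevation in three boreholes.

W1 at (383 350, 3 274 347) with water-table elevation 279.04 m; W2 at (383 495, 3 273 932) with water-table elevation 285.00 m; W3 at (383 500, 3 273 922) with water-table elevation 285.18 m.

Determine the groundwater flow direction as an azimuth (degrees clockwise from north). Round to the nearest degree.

284°

Taking W1 as reference: W2−W1 = (145, -415, +5.96); W3−W1 = (150, -425, +6.14).
Solve a·Δx + b·Δy = Δh: det = 145·(-425) − 150·(-415) = 625.
∂h/∂x = [(+5.96)·(-425) − (+6.14)·(-415)] / 625 = +0.02416
∂h/∂y = [145·(+6.14) − 150·(+5.96)] / 625 = -0.005920
Flow direction (−∇h) has components (-0.02416 E, +0.005920 N).
Azimuth = atan2(E, N) = atan2(-0.02416, +0.005920) = 283.8° ≈ 284°.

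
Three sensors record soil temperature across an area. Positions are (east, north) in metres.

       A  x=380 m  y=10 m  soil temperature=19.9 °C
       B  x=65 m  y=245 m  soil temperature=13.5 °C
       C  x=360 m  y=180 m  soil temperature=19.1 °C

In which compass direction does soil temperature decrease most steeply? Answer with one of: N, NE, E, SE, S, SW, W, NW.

Taking A as reference: B−A = (-315, 235, -6.4); C−A = (-20, 170, -0.8).
Determinant of the coordinate differences = (-315)·170 − (-20)·235 = -48850.
∂T/∂x = [(-6.4)·170 − (-0.8)·235] / -48850 = +0.01842
∂T/∂y = [(-315)·(-0.8) − (-20)·(-6.4)] / -48850 = -0.002538
Steepest decrease is along −∇f = (-0.01842 E, +0.002538 N) → west.

W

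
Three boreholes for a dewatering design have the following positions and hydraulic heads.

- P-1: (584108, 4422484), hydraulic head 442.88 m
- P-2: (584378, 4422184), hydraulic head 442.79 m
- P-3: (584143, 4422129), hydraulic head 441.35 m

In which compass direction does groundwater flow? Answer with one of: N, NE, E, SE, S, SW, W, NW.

Taking P-1 as reference: P-2−P-1 = (270, -300, -0.09); P-3−P-1 = (35, -355, -1.53).
Determinant of the coordinate differences = 270·(-355) − 35·(-300) = -85350.
∂h/∂x = [(-0.09)·(-355) − (-1.53)·(-300)] / -85350 = +0.005004
∂h/∂y = [270·(-1.53) − 35·(-0.09)] / -85350 = +0.004803
Flow = −∇h = (-0.005004 east, -0.004803 north), which points southwest.

SW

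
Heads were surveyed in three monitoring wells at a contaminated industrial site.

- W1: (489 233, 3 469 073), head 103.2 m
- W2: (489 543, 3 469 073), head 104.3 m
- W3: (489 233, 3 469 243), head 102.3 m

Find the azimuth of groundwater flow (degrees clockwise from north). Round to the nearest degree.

326°

∂h/∂x = (104.3 − 103.2) / (489543 − 489233) = +0.003548
∂h/∂y = (102.3 − 103.2) / (3469243 − 3469073) = -0.005294
Flow direction (−∇h) has components (-0.003548 E, +0.005294 N).
Azimuth = atan2(E, N) = atan2(-0.003548, +0.005294) = 326.2° ≈ 326°.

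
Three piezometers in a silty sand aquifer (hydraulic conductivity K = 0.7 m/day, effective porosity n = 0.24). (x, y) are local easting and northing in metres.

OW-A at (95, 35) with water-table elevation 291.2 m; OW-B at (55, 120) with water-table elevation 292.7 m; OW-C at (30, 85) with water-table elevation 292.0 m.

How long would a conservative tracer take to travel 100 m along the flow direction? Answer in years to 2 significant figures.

5.0 years

Taking OW-A as reference: OW-B−OW-A = (-40, 85, +1.5); OW-C−OW-A = (-65, 50, +0.8).
Determinant of the coordinate differences = (-40)·50 − (-65)·85 = 3525.
∂h/∂x = [(+1.5)·50 − (+0.8)·85] / 3525 = +0.001986
∂h/∂y = [(-40)·(+0.8) − (-65)·(+1.5)] / 3525 = +0.01858
|∇h| = √(0.001986² + 0.01858²) = 0.01869
Seepage velocity v = K·i/n = 0.7 × 0.01869 / 0.24 = 0.05451 m/day.
t = 100 / 0.05451 = 1835 days = 5.02 years.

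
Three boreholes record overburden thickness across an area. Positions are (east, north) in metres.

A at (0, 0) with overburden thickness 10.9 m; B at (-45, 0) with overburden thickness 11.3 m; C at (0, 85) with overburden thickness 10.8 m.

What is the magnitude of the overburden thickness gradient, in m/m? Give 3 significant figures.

∂d/∂x = (11.3 − 10.9) / (-45 − 0) = -0.008889
∂d/∂y = (10.8 − 10.9) / (85 − 0) = -0.001176
|∇f| = √(-0.008889² + -0.001176²) = 0.008966 m/m

0.00897 m/m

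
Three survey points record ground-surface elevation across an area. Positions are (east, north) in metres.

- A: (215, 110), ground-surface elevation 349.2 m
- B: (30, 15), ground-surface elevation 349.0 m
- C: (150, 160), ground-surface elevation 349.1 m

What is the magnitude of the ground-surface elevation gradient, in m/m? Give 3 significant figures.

0.00131 m/m

Differences from A: to B (Δx, Δy, Δh) = (-185, -95, -0.2); to C = (-65, 50, -0.1).
Determinant of the coordinate differences = (-185)·50 − (-65)·(-95) = -15425.
∂z/∂x = [(-0.2)·50 − (-0.1)·(-95)] / -15425 = +0.001264
∂z/∂y = [(-185)·(-0.1) − (-65)·(-0.2)] / -15425 = -0.0003566
|∇f| = √(0.001264² + -0.0003566²) = 0.001313 m/m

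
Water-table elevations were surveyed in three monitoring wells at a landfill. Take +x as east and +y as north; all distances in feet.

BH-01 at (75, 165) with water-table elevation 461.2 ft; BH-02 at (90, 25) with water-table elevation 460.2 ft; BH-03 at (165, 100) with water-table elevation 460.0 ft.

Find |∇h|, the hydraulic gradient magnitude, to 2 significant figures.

Taking BH-01 as reference: BH-02−BH-01 = (15, -140, -1.0); BH-03−BH-01 = (90, -65, -1.2).
Solve a·Δx + b·Δy = Δh: det = 15·(-65) − 90·(-140) = 11625.
∂h/∂x = [(-1.0)·(-65) − (-1.2)·(-140)] / 11625 = -0.008860
∂h/∂y = [15·(-1.2) − 90·(-1.0)] / 11625 = +0.006194
|∇h| = √(-0.008860² + 0.006194²) = 0.01081

0.011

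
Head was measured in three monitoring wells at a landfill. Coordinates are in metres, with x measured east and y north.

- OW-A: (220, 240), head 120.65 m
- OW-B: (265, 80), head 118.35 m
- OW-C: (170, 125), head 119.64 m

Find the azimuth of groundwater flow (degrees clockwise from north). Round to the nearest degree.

147°

Taking OW-A as reference: OW-B−OW-A = (45, -160, -2.30); OW-C−OW-A = (-50, -115, -1.01).
Determinant of the coordinate differences = 45·(-115) − (-50)·(-160) = -13175.
∂h/∂x = [(-2.30)·(-115) − (-1.01)·(-160)] / -13175 = -0.007810
∂h/∂y = [45·(-1.01) − (-50)·(-2.30)] / -13175 = +0.01218
Flow direction (−∇h) has components (+0.007810 E, -0.01218 N).
Azimuth = atan2(E, N) = atan2(+0.007810, -0.01218) = 147.3° ≈ 147°.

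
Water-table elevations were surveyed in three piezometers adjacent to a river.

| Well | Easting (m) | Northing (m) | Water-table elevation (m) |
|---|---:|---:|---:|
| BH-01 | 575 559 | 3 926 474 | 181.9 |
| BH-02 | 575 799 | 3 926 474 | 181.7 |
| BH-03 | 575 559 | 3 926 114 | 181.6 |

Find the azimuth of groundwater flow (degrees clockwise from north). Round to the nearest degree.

135°

∂h/∂x = (181.7 − 181.9) / (575799 − 575559) = -0.0008333
∂h/∂y = (181.6 − 181.9) / (3926114 − 3926474) = +0.0008333
Flow direction (−∇h) has components (+0.0008333 E, -0.0008333 N).
Azimuth = atan2(E, N) = atan2(+0.0008333, -0.0008333) = 135.0° ≈ 135°.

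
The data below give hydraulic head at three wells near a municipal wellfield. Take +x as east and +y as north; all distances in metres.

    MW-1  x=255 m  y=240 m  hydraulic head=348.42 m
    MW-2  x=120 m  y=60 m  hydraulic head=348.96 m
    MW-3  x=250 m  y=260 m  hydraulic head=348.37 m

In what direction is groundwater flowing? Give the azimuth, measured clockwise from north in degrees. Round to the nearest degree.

011°

With h = a·x + b·y + c and MW-1 as origin, the differences give:
  (-135)·a + (-180)·b = +0.54
  (-5)·a + 20·b = -0.05
Eliminate b (×20 and ×(-180), subtract): -3600·a = 1.800 → a = ∂h/∂x = -0.0005000
Back-substitute: b = ∂h/∂y = -0.002625.
Flow direction (−∇h) has components (+0.0005000 E, +0.002625 N).
Azimuth = atan2(E, N) = atan2(+0.0005000, +0.002625) = 10.8° ≈ 011°.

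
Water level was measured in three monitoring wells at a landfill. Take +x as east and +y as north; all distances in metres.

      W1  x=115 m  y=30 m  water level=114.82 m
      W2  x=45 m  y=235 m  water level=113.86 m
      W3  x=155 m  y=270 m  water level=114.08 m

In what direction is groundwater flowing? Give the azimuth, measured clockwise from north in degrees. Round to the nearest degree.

319°

Differences from W1: to W2 (Δx, Δy, Δh) = (-70, 205, -0.96); to W3 = (40, 240, -0.74).
Solve a·Δx + b·Δy = Δh: det = (-70)·240 − 40·205 = -25000.
∂h/∂x = [(-0.96)·240 − (-0.74)·205] / -25000 = +0.003148
∂h/∂y = [(-70)·(-0.74) − 40·(-0.96)] / -25000 = -0.003608
Flow direction (−∇h) has components (-0.003148 E, +0.003608 N).
Azimuth = atan2(E, N) = atan2(-0.003148, +0.003608) = 318.9° ≈ 319°.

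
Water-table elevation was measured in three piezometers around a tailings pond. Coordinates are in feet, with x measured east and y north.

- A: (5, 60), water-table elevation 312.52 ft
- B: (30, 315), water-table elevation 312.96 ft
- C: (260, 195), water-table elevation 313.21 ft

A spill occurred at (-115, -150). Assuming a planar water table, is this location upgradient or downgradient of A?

downgradient

With h = a·x + b·y + c and A as origin, the differences give:
  25·a + 255·b = +0.44
  255·a + 135·b = +0.69
Eliminate b (×135 and ×255, subtract): -61650·a = -116.550 → a = ∂h/∂x = +0.001891
Back-substitute: b = ∂h/∂y = +0.001540.
Head at (-115, -150) = 312.52 + (+0.001891)·(-120) + (+0.001540)·(-210) = 311.97 ft.
That is lower than the 312.52 ft at A, so the point is downgradient.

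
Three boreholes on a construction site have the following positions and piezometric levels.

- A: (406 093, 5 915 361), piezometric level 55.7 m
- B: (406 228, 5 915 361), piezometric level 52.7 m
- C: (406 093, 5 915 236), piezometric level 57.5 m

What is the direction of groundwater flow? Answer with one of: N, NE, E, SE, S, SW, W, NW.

∂h/∂x = (52.7 − 55.7) / (406228 − 406093) = -0.02222
∂h/∂y = (57.5 − 55.7) / (5915236 − 5915361) = -0.01440
Flow = −∇h = (+0.02222 east, +0.01440 north), which points northeast.

NE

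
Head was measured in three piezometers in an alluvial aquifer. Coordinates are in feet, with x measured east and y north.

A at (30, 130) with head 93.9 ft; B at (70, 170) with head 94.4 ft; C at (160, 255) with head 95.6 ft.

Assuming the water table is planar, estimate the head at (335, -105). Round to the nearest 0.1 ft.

Differences from A: to B (Δx, Δy, Δh) = (40, 40, +0.5); to C = (130, 125, +1.7).
Solve a·Δx + b·Δy = Δh: det = 40·125 − 130·40 = -200.
∂h/∂x = [(+0.5)·125 − (+1.7)·40] / -200 = +0.02750
∂h/∂y = [40·(+1.7) − 130·(+0.5)] / -200 = -0.01500
h(335, -105) = 93.9 + (+0.02750)·(305) + (-0.01500)·(-235) = 93.9 +8.387 +3.525 = 105.812 ft.

105.8 ft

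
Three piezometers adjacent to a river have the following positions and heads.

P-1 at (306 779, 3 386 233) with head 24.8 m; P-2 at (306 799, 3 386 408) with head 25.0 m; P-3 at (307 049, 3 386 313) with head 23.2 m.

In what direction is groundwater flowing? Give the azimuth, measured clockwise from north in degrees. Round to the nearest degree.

With h = a·x + b·y + c and P-1 as origin, the differences give:
  20·a + 175·b = +0.2
  270·a + 80·b = -1.6
Eliminate b (×80 and ×175, subtract): -45650·a = 296.00 → a = ∂h/∂x = -0.006484
Back-substitute: b = ∂h/∂y = +0.001884.
Flow direction (−∇h) has components (+0.006484 E, -0.001884 N).
Azimuth = atan2(E, N) = atan2(+0.006484, -0.001884) = 106.2° ≈ 106°.

106°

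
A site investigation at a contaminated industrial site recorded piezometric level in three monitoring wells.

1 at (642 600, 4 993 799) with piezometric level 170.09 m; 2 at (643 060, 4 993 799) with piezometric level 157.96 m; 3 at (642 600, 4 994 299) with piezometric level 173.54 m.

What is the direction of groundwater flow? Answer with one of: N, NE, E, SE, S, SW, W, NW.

E

∂h/∂x = (157.96 − 170.09) / (643060 − 642600) = -0.02637
∂h/∂y = (173.54 − 170.09) / (4994299 − 4993799) = +0.006900
Flow = −∇h = (+0.02637 east, -0.006900 north), which points east.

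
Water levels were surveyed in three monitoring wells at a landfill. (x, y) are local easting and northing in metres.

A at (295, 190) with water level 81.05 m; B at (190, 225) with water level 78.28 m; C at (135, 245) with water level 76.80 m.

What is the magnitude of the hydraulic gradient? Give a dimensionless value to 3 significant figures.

0.0270

Differences from A: to B (Δx, Δy, Δh) = (-105, 35, -2.77); to C = (-160, 55, -4.25).
Determinant of the coordinate differences = (-105)·55 − (-160)·35 = -175.
∂h/∂x = [(-2.77)·55 − (-4.25)·35] / -175 = +0.02057
∂h/∂y = [(-105)·(-4.25) − (-160)·(-2.77)] / -175 = -0.01743
|∇h| = √(0.02057² + -0.01743²) = 0.02696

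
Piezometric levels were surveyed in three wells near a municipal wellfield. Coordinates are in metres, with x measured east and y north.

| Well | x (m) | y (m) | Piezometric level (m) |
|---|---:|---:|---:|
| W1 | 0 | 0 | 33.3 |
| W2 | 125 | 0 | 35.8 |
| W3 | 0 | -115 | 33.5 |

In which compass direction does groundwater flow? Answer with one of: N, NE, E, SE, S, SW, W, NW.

∂h/∂x = (35.8 − 33.3) / (125 − 0) = +0.02000
∂h/∂y = (33.5 − 33.3) / (-115 − 0) = -0.001739
Flow = −∇h = (-0.02000 east, +0.001739 north), which points west.

W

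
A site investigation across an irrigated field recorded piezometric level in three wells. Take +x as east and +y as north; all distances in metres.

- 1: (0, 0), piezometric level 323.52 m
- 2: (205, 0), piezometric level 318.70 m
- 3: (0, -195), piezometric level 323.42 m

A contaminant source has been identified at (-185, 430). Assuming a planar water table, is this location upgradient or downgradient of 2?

upgradient

∂h/∂x = (318.70 − 323.52) / (205 − 0) = -0.02351
∂h/∂y = (323.42 − 323.52) / (-195 − 0) = +0.0005128
Head at (-185, 430) = 323.52 + (-0.02351)·(-185) + (+0.0005128)·(430) = 328.09 m.
That is higher than the 318.70 m at 2, so the point is upgradient.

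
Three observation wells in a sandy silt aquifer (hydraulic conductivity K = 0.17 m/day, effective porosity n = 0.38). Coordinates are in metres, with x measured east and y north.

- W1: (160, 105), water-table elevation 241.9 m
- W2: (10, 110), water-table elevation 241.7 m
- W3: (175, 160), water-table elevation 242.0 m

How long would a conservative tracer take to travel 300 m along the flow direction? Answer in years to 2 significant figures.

920 years

Three-point gradient (reference W1): Δ to W2 = (-150, 5, -0.2), Δ to W3 = (15, 55, +0.1).
∂h/∂x = +0.001381, ∂h/∂y = +0.001441 (det = -8325).
|∇h| = √(0.001381² + 0.001441²) = 0.001996
Seepage velocity v = K·i/n = 0.17 × 0.001996 / 0.38 = 0.0008929 m/day.
t = 300 / 0.0008929 = 3.36e+05 days = 920 years.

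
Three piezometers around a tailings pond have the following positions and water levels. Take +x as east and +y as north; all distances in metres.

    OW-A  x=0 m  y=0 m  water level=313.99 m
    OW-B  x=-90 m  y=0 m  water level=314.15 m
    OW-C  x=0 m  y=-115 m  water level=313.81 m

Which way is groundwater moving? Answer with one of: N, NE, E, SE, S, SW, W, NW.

SE

∂h/∂x = (314.15 − 313.99) / (-90 − 0) = -0.001778
∂h/∂y = (313.81 − 313.99) / (-115 − 0) = +0.001565
Flow = −∇h = (+0.001778 east, -0.001565 north), which points southeast.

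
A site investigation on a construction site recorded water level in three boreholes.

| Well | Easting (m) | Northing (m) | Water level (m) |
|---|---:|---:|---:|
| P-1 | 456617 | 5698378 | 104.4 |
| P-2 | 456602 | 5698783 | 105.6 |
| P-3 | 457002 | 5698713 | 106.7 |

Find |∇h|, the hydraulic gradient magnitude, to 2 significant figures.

0.0045

Three-point gradient (reference P-1): Δ to P-2 = (-15, 405, +1.2), Δ to P-3 = (385, 335, +2.3).
∂h/∂x = +0.003290, ∂h/∂y = +0.003085 (det = -160950).
|∇h| = √(0.003290² + 0.003085²) = 0.00451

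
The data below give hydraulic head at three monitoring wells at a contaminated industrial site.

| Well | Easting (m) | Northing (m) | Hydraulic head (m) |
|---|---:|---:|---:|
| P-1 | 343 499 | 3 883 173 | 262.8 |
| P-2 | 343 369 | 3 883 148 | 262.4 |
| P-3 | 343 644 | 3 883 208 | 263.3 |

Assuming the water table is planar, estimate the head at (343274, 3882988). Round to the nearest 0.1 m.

261.0 m

With h = a·x + b·y + c and P-1 as origin, the differences give:
  (-130)·a + (-25)·b = -0.4
  145·a + 35·b = +0.5
Eliminate b (×35 and ×(-25), subtract): -925·a = -1.50 → a = ∂h/∂x = +0.001622
Back-substitute: b = ∂h/∂y = +0.007568.
h(343274, 3882988) = 262.8 + (+0.001622)·(-225) + (+0.007568)·(-185) = 262.8 -0.365 -1.400 = 261.035 m.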